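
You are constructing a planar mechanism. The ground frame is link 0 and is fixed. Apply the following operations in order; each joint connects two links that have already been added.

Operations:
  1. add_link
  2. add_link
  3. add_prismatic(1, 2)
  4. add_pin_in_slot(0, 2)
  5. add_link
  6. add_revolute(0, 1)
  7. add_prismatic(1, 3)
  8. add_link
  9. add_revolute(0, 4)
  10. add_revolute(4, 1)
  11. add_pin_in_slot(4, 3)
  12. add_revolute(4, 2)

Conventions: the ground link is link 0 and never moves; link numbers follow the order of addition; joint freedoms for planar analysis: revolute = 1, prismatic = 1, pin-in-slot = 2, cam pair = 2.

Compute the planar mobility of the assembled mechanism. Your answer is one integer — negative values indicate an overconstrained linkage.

link 0 = ground. State L|J1|J2 = 1|0|0
+link1  2|0|0
+link2  3|0|0
P(1,2) f=1→J1  3|1|0
PS(0,2) f=2→J2  3|1|1
+link3  4|1|1
R(0,1) f=1→J1  4|2|1
P(1,3) f=1→J1  4|3|1
+link4  5|3|1
R(0,4) f=1→J1  5|4|1
R(4,1) f=1→J1  5|5|1
PS(4,3) f=2→J2  5|5|2
R(4,2) f=1→J1  5|6|2
M = 3(5−1)−2·6−2 = 12−12−2 = -2

M = -2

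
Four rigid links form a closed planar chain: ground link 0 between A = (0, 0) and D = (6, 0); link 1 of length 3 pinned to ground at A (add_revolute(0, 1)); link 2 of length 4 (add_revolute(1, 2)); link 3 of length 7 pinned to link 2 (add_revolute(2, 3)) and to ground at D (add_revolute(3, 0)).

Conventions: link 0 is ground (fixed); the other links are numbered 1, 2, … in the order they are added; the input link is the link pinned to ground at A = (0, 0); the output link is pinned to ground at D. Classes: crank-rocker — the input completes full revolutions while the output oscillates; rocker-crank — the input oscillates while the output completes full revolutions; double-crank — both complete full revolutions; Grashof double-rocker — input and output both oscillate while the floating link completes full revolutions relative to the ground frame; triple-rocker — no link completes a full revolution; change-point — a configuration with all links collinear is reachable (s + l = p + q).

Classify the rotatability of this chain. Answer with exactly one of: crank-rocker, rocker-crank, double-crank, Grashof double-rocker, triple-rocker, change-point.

lengths: ground=6, input=3, coupler=4, output=7
sorted: s=3 (shortest), l=7 (longest), p+q=10
s + l = 10 vs p + q = 10
s + l = p + q → change-point (collinear configuration reachable)

change-point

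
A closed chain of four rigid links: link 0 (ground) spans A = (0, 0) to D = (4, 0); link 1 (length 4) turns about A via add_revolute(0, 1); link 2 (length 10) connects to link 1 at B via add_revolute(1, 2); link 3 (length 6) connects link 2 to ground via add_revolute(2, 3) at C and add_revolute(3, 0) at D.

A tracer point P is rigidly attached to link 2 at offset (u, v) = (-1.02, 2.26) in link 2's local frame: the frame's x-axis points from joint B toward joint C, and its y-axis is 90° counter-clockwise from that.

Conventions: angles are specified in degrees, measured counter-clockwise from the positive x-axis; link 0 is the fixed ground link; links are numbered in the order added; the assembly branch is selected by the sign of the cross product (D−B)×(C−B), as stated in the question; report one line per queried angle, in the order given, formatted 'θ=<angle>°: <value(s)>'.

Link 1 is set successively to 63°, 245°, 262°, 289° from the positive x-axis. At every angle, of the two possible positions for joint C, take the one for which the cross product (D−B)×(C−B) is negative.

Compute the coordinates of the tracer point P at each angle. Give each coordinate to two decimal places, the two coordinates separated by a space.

A=(0,0), D=(4.00,0)
θ=63°: B = A + 4.00·(cos63°, sin63°) = (1.8160, 3.5640)
θ=63°: |BD| = 4.1800
θ=63°: circle(B,10.00) ∩ circle(D,6.00): a=9.7455, h=2.2416
θ=63°:   candidates: C₊=(8.8193,-3.5741) cross=9.370; C₋=(4.9967,-5.9166) cross=-9.370
θ=63°:   branch - wants cross < 0 → take C=(4.9967,-5.9166) (cross=-9.370)
θ=63°: ex = (C−B)/|BC| = (0.3181,-0.9481); ey = (0.9481,0.3181)
θ=63°: P = B + -1.02·ex + 2.26·ey = (3.6342,5.2499)
θ=245°: B = A + 4.00·(cos245°, sin245°) = (-1.6905, -3.6252)
θ=245°: |BD| = 6.7471
θ=245°: circle(B,10.00) ∩ circle(D,6.00): a=8.1163, h=5.8417
θ=245°:   candidates: C₊=(2.0160,5.6625) cross=39.415; C₋=(8.2935,-4.1912) cross=-39.415
θ=245°:   branch - wants cross < 0 → take C=(8.2935,-4.1912) (cross=-39.415)
θ=245°: ex = (C−B)/|BC| = (0.9984,-0.0566); ey = (0.0566,0.9984)
θ=245°: P = B + -1.02·ex + 2.26·ey = (-2.5809,-1.3111)
θ=262°: B = A + 4.00·(cos262°, sin262°) = (-0.5567, -3.9611)
θ=262°: |BD| = 6.0377
θ=262°: circle(B,10.00) ∩ circle(D,6.00): a=8.3189, h=5.5494
θ=262°:   candidates: C₊=(2.0809,5.6848) cross=33.506; C₋=(9.3624,-2.6916) cross=-33.506
θ=262°:   branch - wants cross < 0 → take C=(9.3624,-2.6916) (cross=-33.506)
θ=262°: ex = (C−B)/|BC| = (0.9919,0.1269); ey = (-0.1269,0.9919)
θ=262°: P = B + -1.02·ex + 2.26·ey = (-1.8553,-1.8488)
θ=289°: B = A + 4.00·(cos289°, sin289°) = (1.3023, -3.7821)
θ=289°: |BD| = 4.6456
θ=289°: circle(B,10.00) ∩ circle(D,6.00): a=9.2110, h=3.8932
θ=289°:   candidates: C₊=(3.4816,5.9776) cross=18.086; C₋=(9.8207,1.4559) cross=-18.086
θ=289°:   branch - wants cross < 0 → take C=(9.8207,1.4559) (cross=-18.086)
θ=289°: ex = (C−B)/|BC| = (0.8518,0.5238); ey = (-0.5238,0.8518)
θ=289°: P = B + -1.02·ex + 2.26·ey = (-0.7504,-2.3912)

θ=63°: 3.63 5.25
θ=245°: -2.58 -1.31
θ=262°: -1.86 -1.85
θ=289°: -0.75 -2.39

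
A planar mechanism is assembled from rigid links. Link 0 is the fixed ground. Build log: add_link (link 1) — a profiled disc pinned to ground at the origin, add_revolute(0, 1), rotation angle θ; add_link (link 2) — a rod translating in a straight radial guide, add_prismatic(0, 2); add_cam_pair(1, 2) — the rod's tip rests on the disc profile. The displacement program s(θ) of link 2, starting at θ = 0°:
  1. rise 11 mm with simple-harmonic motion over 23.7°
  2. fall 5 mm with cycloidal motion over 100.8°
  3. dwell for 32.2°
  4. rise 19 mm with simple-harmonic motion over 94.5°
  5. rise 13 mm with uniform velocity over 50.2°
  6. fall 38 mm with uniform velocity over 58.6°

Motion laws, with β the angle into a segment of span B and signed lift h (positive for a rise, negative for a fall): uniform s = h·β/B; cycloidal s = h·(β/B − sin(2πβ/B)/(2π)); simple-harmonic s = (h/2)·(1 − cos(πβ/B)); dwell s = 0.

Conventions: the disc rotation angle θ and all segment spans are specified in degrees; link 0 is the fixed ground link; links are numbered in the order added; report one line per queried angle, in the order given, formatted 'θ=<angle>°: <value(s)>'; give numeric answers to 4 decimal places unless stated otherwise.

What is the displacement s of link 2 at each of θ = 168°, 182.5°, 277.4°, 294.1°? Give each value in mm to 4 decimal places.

seg 1 [0°–23.7°] simple-harmonic, h=11: full span → s += 11 → s = 11.0000
seg 2 [23.7°–124.5°] cycloidal, h=-5: full span → s += -5 → s = 6.0000
seg 3 [124.5°–156.7°] dwell: s stays 6.0000
seg 4 [156.7°–251.2°] simple-harmonic, h=19: θ=168° here. β=11.3, B=94.5. 19/2·(1 − cos(π·0.1196)) = 0.6625 → s = 6.6625
seg 4 [156.7°–251.2°] simple-harmonic, h=19: θ=182.5° here. β=25.8, B=94.5. 19/2·(1 − cos(π·0.2730)) = 3.2853 → s = 9.2853
seg 4 [156.7°–251.2°] simple-harmonic, h=19: full span → s += 19 → s = 25.0000
seg 5 [251.2°–301.4°] uniform, h=13: θ=277.4° here. β=26.2, B=50.2. 13·26.2/50.2 = 6.7849 → s = 31.7849
seg 5 [251.2°–301.4°] uniform, h=13: θ=294.1° here. β=42.9, B=50.2. 13·42.9/50.2 = 11.1096 → s = 36.1096

θ=168°: 6.6625
θ=182.5°: 9.2853
θ=277.4°: 31.7849
θ=294.1°: 36.1096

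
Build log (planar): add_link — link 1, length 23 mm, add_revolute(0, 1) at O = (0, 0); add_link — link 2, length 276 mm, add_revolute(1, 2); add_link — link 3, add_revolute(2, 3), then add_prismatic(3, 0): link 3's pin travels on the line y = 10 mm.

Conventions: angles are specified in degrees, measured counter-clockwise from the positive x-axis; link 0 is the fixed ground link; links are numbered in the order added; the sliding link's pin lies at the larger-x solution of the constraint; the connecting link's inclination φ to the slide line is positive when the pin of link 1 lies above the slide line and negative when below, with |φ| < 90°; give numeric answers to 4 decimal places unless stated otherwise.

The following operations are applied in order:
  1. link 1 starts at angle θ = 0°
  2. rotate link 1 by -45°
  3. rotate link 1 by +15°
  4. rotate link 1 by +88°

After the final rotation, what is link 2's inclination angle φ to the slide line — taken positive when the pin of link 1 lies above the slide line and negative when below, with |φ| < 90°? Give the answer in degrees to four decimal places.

geometry: r = 23 mm, L = 276 mm, e = 10 mm; θ starts at 0°
rotate link 1 by -45°: θ ← 0° -45° = -45°
rotate link 1 by +15°: θ ← -45° +15° = -30°
rotate link 1 by +88°: θ ← -30° +88° = 58°
h = r sin θ − e = 19.505106 − 10 = 9.505106
sin φ = h / L = 9.505106 / 276 = 0.03443879
φ = arcsin(0.03443879) = 1.973588°

1.9736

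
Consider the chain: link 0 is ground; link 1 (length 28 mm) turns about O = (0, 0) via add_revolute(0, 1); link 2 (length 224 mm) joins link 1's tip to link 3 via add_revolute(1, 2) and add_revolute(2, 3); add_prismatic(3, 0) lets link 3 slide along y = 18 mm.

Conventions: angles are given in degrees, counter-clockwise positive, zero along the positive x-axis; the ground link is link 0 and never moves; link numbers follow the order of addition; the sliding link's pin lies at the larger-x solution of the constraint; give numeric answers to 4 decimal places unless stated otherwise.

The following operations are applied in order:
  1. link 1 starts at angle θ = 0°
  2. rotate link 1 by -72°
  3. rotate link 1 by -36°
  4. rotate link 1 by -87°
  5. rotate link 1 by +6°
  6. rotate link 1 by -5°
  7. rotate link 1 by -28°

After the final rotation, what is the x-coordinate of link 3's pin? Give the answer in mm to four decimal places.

geometry: r = 28 mm, L = 224 mm, e = 18 mm; θ starts at 0°
rotate link 1 by -72°: θ ← 0° -72° = -72°
rotate link 1 by -36°: θ ← -72° -36° = -108°
rotate link 1 by -87°: θ ← -108° -87° = -195°
rotate link 1 by +6°: θ ← -195° +6° = -189°
rotate link 1 by -5°: θ ← -189° -5° = -194°
rotate link 1 by -28°: θ ← -194° -28° = -222°
crank pin P = (r cos θ, r sin θ) = (-20.808055, 18.735657)
h = r sin θ − e = 18.735657 − 18 = 0.735657
x = r cos θ + √(L² − h²) = -20.808055 + 223.998792 = 203.190737

203.1907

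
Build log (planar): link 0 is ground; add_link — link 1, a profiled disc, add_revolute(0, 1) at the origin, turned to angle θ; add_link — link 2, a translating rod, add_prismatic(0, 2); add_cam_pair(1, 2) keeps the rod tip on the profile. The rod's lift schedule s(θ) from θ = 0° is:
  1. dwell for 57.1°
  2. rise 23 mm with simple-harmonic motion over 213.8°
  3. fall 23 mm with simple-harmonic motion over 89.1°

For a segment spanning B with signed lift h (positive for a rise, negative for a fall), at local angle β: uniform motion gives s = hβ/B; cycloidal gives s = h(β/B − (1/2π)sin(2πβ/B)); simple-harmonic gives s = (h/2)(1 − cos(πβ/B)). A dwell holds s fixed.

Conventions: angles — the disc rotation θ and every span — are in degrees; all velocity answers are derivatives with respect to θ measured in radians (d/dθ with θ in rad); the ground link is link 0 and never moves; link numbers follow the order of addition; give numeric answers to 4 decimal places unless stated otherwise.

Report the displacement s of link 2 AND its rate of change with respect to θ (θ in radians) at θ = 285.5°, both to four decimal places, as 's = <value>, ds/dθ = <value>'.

seg 1 [0°–57.1°] dwell: s stays 0.0000
seg 2 [57.1°–270.9°] simple-harmonic, h=23: full span → s += 23 → s = 23.0000
seg 3 [270.9°–360°] simple-harmonic, h=-23: θ=285.5° here. β=14.6, B=89.1. -23/2·(1 − cos(π·0.1639)) = -1.4904 → s = 21.5096
velocity in seg [270.9°–360°] (simple-harmonic), θ in radians: β = 14.6° = 0.2548 rad, B = 89.1° = 1.5551 rad; ds/dθ = (πh/(2B)) sin(πβ/B) = (π·(-23)/(2·1.5551)) sin(π·0.1639) = -11.438361 mm/rad

s = 21.5096, ds/dθ = -11.4384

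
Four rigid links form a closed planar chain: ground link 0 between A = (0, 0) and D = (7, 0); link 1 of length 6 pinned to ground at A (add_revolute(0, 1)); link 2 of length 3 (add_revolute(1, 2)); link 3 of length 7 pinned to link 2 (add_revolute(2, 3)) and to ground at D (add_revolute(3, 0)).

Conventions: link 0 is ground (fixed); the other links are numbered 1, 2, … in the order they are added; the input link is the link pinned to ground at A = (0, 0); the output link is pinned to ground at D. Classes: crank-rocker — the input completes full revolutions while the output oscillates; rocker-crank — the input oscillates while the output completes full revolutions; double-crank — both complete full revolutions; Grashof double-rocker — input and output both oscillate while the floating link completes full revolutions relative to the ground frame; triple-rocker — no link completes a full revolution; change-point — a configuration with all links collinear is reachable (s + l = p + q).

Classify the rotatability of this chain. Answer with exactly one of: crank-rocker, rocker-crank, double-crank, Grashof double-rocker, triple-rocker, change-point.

lengths: ground=7, input=6, coupler=3, output=7
sorted: s=3 (shortest), l=7 (longest), p+q=13
s + l = 10 vs p + q = 13
s + l < p + q (Grashof) with shortest = coupler link → Grashof double-rocker

Grashof double-rocker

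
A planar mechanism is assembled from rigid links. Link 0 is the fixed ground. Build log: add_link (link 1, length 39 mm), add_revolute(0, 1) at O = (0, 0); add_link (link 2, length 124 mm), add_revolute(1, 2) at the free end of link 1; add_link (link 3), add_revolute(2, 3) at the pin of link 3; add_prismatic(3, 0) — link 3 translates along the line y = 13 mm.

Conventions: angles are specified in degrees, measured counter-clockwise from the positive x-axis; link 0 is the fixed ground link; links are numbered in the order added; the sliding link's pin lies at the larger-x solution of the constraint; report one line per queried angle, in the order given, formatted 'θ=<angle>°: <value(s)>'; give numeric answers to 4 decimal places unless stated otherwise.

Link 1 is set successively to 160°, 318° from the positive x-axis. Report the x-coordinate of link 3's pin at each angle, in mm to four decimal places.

geometry: r = 39 mm, L = 124 mm, e = 13 mm
θ=160°: crank pin P = (r cos θ, r sin θ) = (-36.648012, 13.338786)
θ=160°: h = r sin θ − e = 13.338786 − 13 = 0.338786
θ=160°: x = r cos θ + √(L² − h²) = -36.648012 + 123.999537 = 87.351525
θ=318°: crank pin P = (r cos θ, r sin θ) = (28.982648, -26.096094)
θ=318°: h = r sin θ − e = -26.096094 − 13 = -39.096094
θ=318°: x = r cos θ + √(L² − h²) = 28.982648 + 117.675382 = 146.658030

θ=160°: 87.3515
θ=318°: 146.6580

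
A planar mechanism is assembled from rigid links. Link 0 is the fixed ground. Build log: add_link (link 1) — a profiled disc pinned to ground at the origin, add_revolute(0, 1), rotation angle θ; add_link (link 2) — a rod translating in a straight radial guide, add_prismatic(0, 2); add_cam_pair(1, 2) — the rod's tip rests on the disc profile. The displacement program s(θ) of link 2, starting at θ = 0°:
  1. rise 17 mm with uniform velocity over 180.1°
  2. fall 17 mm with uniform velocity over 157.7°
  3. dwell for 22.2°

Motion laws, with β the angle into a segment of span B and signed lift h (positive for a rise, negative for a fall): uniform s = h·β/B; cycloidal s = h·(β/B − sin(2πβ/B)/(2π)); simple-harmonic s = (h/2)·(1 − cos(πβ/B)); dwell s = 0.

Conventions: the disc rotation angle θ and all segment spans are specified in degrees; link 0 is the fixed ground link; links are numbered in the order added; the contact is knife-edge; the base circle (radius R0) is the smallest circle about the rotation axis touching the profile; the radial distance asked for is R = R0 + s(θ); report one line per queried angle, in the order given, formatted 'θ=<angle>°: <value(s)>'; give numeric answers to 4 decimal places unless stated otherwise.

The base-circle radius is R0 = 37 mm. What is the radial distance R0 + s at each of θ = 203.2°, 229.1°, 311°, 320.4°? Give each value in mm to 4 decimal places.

seg 1 [0°–180.1°] uniform, h=17: full span → s += 17 → s = 17.0000
seg 2 [180.1°–337.8°] uniform, h=-17: θ=203.2° here. β=23.1, B=157.7. -17·23.1/157.7 = -2.4902 → s = 14.5098
seg 2 [180.1°–337.8°] uniform, h=-17: θ=229.1° here. β=49, B=157.7. -17·49/157.7 = -5.2822 → s = 11.7178
seg 2 [180.1°–337.8°] uniform, h=-17: θ=311° here. β=130.9, B=157.7. -17·130.9/157.7 = -14.1110 → s = 2.8890
seg 2 [180.1°–337.8°] uniform, h=-17: θ=320.4° here. β=140.3, B=157.7. -17·140.3/157.7 = -15.1243 → s = 1.8757
θ=203.2°: R = R0 + s = 37 + 14.5098 = 51.5098
θ=229.1°: R = R0 + s = 37 + 11.7178 = 48.7178
θ=311°: R = R0 + s = 37 + 2.8890 = 39.8890
θ=320.4°: R = R0 + s = 37 + 1.8757 = 38.8757

θ=203.2°: 51.5098
θ=229.1°: 48.7178
θ=311°: 39.8890
θ=320.4°: 38.8757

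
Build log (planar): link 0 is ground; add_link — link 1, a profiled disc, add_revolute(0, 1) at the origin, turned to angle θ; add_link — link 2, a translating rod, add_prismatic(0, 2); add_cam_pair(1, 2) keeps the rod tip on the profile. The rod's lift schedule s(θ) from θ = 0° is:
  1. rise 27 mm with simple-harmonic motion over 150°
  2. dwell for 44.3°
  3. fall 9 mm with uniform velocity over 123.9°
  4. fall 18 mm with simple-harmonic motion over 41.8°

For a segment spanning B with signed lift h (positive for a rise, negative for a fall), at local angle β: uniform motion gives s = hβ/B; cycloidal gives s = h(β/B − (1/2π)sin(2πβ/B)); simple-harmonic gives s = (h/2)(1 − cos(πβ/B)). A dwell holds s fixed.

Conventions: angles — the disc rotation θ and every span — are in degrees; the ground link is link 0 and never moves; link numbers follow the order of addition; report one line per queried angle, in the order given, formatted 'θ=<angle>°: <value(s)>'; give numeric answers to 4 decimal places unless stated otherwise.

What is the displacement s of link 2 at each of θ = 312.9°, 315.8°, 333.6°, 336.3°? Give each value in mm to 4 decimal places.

seg 1 [0°–150°] simple-harmonic, h=27: full span → s += 27 → s = 27.0000
seg 2 [150°–194.3°] dwell: s stays 27.0000
seg 3 [194.3°–318.2°] uniform, h=-9: θ=312.9° here. β=118.6, B=123.9. -9·118.6/123.9 = -8.6150 → s = 18.3850
seg 3 [194.3°–318.2°] uniform, h=-9: θ=315.8° here. β=121.5, B=123.9. -9·121.5/123.9 = -8.8257 → s = 18.1743
seg 3 [194.3°–318.2°] uniform, h=-9: full span → s += -9 → s = 18.0000
seg 4 [318.2°–360°] simple-harmonic, h=-18: θ=333.6° here. β=15.4, B=41.8. -18/2·(1 − cos(π·0.3684)) = -5.3847 → s = 12.6153
seg 4 [318.2°–360°] simple-harmonic, h=-18: θ=336.3° here. β=18.1, B=41.8. -18/2·(1 − cos(π·0.4330)) = -7.1200 → s = 10.8800

θ=312.9°: 18.3850
θ=315.8°: 18.1743
θ=333.6°: 12.6153
θ=336.3°: 10.8800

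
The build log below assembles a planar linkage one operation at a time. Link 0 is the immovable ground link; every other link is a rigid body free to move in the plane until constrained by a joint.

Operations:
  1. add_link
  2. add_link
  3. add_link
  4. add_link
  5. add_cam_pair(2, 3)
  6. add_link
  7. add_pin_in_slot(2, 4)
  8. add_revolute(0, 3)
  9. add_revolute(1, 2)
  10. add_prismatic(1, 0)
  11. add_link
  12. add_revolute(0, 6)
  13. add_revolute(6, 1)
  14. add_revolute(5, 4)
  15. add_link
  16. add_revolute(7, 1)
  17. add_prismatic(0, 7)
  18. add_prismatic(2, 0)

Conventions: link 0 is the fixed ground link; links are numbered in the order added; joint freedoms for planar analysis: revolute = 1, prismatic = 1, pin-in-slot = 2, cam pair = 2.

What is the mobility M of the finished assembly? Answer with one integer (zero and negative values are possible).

L=1 J1=0 J2=0
add link → L=2 J1=0 J2=0
add link → L=3 J1=0 J2=0
add link → L=4 J1=0 J2=0
add link → L=5 J1=0 J2=0
C@2,3 dof=2 J2 → L=5 J1=0 J2=1
add link → L=6 J1=0 J2=1
PS@2,4 dof=2 J2 → L=6 J1=0 J2=2
R@0,3 dof=1 J1 → L=6 J1=1 J2=2
R@1,2 dof=1 J1 → L=6 J1=2 J2=2
P@1,0 dof=1 J1 → L=6 J1=3 J2=2
add link → L=7 J1=3 J2=2
R@0,6 dof=1 J1 → L=7 J1=4 J2=2
R@6,1 dof=1 J1 → L=7 J1=5 J2=2
R@5,4 dof=1 J1 → L=7 J1=6 J2=2
add link → L=8 J1=6 J2=2
R@7,1 dof=1 J1 → L=8 J1=7 J2=2
P@0,7 dof=1 J1 → L=8 J1=8 J2=2
P@2,0 dof=1 J1 → L=8 J1=9 J2=2
M=3(L−1)−2J1−J2=3·7−2·9−2=1

M = 1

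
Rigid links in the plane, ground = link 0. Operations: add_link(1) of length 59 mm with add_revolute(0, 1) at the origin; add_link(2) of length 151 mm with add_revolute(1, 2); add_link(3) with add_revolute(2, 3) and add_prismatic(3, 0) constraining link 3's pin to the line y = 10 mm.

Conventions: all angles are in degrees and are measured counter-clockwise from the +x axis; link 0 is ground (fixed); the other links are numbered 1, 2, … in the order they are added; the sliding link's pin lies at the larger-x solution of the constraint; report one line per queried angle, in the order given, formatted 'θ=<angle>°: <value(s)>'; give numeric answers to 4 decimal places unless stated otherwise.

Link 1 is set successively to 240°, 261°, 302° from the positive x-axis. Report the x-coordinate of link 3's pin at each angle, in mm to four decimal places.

geometry: r = 59 mm, L = 151 mm, e = 10 mm
θ=240°: crank pin P = (r cos θ, r sin θ) = (-29.500000, -51.095499)
θ=240°: h = r sin θ − e = -51.095499 − 10 = -61.095499
θ=240°: x = r cos θ + √(L² − h²) = -29.500000 + 138.088160 = 108.588160
θ=261°: crank pin P = (r cos θ, r sin θ) = (-9.229633, -58.273612)
θ=261°: h = r sin θ − e = -58.273612 − 10 = -68.273612
θ=261°: x = r cos θ + √(L² − h²) = -9.229633 + 134.683755 = 125.454122
θ=302°: crank pin P = (r cos θ, r sin θ) = (31.265237, -50.034838)
θ=302°: h = r sin θ − e = -50.034838 − 10 = -60.034838
θ=302°: x = r cos θ + √(L² − h²) = 31.265237 + 138.552583 = 169.817820

θ=240°: 108.5882
θ=261°: 125.4541
θ=302°: 169.8178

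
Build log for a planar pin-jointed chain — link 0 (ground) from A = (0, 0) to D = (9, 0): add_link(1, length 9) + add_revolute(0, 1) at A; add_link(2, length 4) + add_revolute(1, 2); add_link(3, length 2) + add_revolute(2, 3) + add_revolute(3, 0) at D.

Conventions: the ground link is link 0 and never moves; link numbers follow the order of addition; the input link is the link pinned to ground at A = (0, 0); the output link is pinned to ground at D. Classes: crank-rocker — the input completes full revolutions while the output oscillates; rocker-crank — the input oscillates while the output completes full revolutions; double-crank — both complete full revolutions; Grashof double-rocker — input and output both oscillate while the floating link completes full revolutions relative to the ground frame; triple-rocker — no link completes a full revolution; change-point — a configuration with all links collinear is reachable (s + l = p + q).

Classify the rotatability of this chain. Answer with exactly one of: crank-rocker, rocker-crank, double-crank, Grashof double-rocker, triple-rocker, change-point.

lengths: ground=9, input=9, coupler=4, output=2
sorted: s=2 (shortest), l=9 (longest), p+q=13
s + l = 11 vs p + q = 13
s + l < p + q (Grashof) with shortest = output link → rocker-crank

rocker-crank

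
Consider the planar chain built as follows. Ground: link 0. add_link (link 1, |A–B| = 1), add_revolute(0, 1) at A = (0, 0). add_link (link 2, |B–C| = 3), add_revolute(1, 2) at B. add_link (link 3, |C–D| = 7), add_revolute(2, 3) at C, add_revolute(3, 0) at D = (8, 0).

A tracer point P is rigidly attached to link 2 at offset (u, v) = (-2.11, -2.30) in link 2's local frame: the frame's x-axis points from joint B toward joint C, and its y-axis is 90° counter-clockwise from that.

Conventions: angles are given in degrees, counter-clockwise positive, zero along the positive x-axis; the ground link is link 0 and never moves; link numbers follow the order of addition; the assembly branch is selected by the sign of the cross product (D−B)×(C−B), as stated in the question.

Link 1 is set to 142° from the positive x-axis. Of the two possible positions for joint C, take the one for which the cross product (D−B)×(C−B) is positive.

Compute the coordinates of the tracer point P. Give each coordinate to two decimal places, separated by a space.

A=(0,0), D=(8.00,0)
B = A + 1.00·(cos142°, sin142°) = (-0.7880, 0.6157)
|BD| = 8.8096
circle(B,3.00) ∩ circle(D,7.00): a=2.1345, h=2.1080
  candidates: C₊=(1.4886,2.5694) cross=18.571; C₋=(1.1940,-1.6364) cross=-18.571
  branch + wants cross > 0 → take C=(1.4886,2.5694) (cross=18.571)
ex = (C−B)/|BC| = (0.7589,0.6512); ey = (-0.6512,0.7589)
P = B + -2.11·ex + -2.30·ey = (-0.8914,-2.5039)

-0.89 -2.50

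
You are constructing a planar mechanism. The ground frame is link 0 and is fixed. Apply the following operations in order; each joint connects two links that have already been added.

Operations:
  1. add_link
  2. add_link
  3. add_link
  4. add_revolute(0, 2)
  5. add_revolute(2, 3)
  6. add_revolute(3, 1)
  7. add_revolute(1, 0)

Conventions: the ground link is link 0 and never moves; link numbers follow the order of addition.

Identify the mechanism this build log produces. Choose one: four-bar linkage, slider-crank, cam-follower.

links: 4 (incl. ground); joints: 4 revolute, 0 prismatic, 0 higher (cam) pair, forming one closed loop
4 links in a single 4R loop → four-bar linkage

four-bar linkage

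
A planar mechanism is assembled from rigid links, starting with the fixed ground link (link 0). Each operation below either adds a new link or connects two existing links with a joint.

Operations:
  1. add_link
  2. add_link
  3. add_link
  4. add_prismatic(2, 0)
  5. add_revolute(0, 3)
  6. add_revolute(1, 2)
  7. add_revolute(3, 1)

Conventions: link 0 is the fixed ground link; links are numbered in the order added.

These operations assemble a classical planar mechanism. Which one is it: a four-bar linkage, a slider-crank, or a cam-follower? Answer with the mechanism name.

links: 4 (incl. ground); joints: 3 revolute, 1 prismatic, 0 higher (cam) pair, forming one closed loop
4 links, 3 revolutes + 1 prismatic in one loop → slider-crank

slider-crank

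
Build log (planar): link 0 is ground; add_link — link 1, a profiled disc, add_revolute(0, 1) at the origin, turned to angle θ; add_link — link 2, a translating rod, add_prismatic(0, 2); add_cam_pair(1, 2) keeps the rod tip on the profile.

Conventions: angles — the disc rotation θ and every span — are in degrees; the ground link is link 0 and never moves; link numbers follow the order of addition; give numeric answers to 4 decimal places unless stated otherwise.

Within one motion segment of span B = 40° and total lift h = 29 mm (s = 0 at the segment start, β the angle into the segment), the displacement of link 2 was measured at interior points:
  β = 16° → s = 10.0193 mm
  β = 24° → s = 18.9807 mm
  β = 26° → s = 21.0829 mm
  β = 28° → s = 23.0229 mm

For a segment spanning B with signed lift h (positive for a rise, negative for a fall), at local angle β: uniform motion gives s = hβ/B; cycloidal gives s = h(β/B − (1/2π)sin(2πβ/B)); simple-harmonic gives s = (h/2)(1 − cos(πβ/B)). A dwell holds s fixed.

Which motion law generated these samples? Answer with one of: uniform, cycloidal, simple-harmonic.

candidates at β/B = r: uniform s = h·r (linear in β); cycloidal s = h·(r − sin(2πr)/(2π)); simple-harmonic s = (h/2)(1 − cos(πr))
β=16°: printed 10.0193 | uniform 11.6000, cycloidal 8.8871, simple-harmonic 10.0193
β=24°: printed 18.9807 | uniform 17.4000, cycloidal 20.1129, simple-harmonic 18.9807
β=26°: printed 21.0829 | uniform 18.8500, cycloidal 22.5840, simple-harmonic 21.0829
β=28°: printed 23.0229 | uniform 20.3000, cycloidal 24.6896, simple-harmonic 23.0229
only one law matches every sample → simple-harmonic

simple-harmonic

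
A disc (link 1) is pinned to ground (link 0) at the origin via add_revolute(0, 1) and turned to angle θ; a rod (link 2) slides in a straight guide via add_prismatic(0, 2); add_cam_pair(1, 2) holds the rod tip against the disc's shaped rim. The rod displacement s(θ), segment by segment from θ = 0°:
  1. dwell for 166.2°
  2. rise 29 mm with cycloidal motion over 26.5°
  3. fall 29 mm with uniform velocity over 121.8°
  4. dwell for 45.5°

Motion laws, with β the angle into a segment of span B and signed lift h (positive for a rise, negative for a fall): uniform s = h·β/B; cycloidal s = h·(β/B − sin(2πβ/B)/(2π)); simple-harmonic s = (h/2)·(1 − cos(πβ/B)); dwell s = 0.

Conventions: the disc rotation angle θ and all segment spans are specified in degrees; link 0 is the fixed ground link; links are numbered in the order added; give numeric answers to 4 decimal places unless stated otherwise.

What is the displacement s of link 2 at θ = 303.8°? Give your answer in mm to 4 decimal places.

segment 1 (0° to 166.2°, dwell): s unchanged at 0.0000
segment 2 (166.2° to 192.7°, cycloidal, h = 29) is passed completely: s = 0.0000 + (29) = 29.0000
θ = 303.8° falls in segment 3 (192.7° to 314.5°, uniform, h = -29): β = 303.8 − 192.7 = 111.1°, B = 121.8°; Δs = -29·111.1/121.8 = -26.4524; s = 29.0000 − 26.4524 = 2.5476

2.5476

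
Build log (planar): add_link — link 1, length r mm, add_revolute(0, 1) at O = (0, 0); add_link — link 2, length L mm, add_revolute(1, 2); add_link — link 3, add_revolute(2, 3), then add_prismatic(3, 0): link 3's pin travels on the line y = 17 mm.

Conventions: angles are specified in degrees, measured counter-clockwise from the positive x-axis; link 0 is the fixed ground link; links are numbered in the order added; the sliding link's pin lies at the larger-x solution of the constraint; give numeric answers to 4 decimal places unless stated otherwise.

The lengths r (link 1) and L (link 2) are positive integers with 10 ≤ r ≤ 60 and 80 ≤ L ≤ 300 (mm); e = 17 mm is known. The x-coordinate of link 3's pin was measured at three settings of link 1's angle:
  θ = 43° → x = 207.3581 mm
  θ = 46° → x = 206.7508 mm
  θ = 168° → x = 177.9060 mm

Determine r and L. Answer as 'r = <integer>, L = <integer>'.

constraint per measurement: (x − r cos θ)² + (r sin θ − e)² = L²
subtracting the θ₁ and θ₂ equations cancels the r² and L² terms:
r = (x₁² − x₂²) / (2[(x₁cos θ₁ + e sin θ₁) − (x₂cos θ₂ + e sin θ₂)]) = 17.0013 → r = 17
L² = (x₁ − r cos θ₁)² + (r sin θ₁ − e)² = 38025.0147 → L = 195.0000 → L = 195
check at θ₃=168°: x = 177.9060 (printed 177.9060) ✓

r = 17, L = 195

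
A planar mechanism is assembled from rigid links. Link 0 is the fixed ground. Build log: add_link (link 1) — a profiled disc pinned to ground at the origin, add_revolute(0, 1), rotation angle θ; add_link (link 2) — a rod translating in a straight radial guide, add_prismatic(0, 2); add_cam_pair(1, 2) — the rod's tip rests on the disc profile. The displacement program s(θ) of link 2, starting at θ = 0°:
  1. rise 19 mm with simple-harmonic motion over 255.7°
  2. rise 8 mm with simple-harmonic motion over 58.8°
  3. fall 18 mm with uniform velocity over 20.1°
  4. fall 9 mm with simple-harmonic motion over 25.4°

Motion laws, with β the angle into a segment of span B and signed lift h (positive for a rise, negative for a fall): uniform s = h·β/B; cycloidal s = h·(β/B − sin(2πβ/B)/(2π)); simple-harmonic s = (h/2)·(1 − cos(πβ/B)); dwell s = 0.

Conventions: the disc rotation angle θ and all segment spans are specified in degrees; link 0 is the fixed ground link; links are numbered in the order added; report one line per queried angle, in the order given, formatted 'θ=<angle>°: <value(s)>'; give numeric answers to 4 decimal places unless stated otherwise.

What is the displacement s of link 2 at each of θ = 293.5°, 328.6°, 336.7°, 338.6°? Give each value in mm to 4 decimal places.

seg 1 [0°–255.7°] simple-harmonic, h=19: full span → s += 19 → s = 19.0000
seg 2 [255.7°–314.5°] simple-harmonic, h=8: θ=293.5° here. β=37.8, B=58.8. 8/2·(1 − cos(π·0.6429)) = 5.7355 → s = 24.7355
seg 2 [255.7°–314.5°] simple-harmonic, h=8: full span → s += 8 → s = 27.0000
seg 3 [314.5°–334.6°] uniform, h=-18: θ=328.6° here. β=14.1, B=20.1. -18·14.1/20.1 = -12.6269 → s = 14.3731
seg 3 [314.5°–334.6°] uniform, h=-18: full span → s += -18 → s = 9.0000
seg 4 [334.6°–360°] simple-harmonic, h=-9: θ=336.7° here. β=2.1, B=25.4. -9/2·(1 − cos(π·0.0827)) = -0.1509 → s = 8.8491
seg 4 [334.6°–360°] simple-harmonic, h=-9: θ=338.6° here. β=4, B=25.4. -9/2·(1 − cos(π·0.1575)) = -0.5396 → s = 8.4604

θ=293.5°: 24.7355
θ=328.6°: 14.3731
θ=336.7°: 8.8491
θ=338.6°: 8.4604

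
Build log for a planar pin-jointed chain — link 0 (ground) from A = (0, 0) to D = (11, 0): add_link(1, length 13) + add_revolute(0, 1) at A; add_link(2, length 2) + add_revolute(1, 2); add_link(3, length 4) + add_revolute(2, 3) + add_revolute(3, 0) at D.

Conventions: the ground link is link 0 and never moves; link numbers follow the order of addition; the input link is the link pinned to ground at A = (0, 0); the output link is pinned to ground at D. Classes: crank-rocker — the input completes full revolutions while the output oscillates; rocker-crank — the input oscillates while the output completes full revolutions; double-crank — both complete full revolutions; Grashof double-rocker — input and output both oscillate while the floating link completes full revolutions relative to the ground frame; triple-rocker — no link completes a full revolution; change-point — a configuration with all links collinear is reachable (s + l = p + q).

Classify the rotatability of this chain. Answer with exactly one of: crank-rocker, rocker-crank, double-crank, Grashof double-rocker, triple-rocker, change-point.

lengths: ground=11, input=13, coupler=2, output=4
sorted: s=2 (shortest), l=13 (longest), p+q=15
s + l = 15 vs p + q = 15
s + l = p + q → change-point (collinear configuration reachable)

change-point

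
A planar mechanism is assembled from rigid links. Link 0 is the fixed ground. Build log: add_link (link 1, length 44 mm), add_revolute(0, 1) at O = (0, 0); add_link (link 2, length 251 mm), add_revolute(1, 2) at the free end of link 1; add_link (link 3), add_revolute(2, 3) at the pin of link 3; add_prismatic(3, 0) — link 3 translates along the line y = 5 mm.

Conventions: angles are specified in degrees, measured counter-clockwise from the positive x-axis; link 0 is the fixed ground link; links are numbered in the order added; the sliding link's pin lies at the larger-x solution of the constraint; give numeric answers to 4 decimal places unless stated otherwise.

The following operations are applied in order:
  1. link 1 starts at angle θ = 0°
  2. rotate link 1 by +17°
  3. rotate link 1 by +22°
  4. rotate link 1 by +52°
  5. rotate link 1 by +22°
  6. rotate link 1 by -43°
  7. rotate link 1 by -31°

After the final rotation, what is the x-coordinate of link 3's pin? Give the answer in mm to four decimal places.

geometry: r = 44 mm, L = 251 mm, e = 5 mm; θ starts at 0°
rotate link 1 by +17°: θ ← 0° +17° = 17°
rotate link 1 by +22°: θ ← 17° +22° = 39°
rotate link 1 by +52°: θ ← 39° +52° = 91°
rotate link 1 by +22°: θ ← 91° +22° = 113°
rotate link 1 by -43°: θ ← 113° -43° = 70°
rotate link 1 by -31°: θ ← 70° -31° = 39°
crank pin P = (r cos θ, r sin θ) = (34.194422, 27.690097)
h = r sin θ − e = 27.690097 − 5 = 22.690097
x = r cos θ + √(L² − h²) = 34.194422 + 249.972317 = 284.166740

284.1667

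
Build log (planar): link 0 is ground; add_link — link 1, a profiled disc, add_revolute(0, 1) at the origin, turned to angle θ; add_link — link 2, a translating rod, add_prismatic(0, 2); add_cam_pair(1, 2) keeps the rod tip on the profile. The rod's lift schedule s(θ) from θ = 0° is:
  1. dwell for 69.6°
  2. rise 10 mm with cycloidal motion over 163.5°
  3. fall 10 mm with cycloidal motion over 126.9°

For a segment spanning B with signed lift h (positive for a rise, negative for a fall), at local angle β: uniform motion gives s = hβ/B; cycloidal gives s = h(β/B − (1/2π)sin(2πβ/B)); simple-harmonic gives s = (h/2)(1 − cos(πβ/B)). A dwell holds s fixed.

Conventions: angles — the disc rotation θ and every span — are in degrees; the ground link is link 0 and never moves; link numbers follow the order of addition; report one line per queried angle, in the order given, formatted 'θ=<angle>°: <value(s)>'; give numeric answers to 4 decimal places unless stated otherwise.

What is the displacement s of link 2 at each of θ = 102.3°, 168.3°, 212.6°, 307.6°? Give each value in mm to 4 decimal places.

seg 1 [0°–69.6°] dwell: s stays 0.0000
seg 2 [69.6°–233.1°] cycloidal, h=10: θ=102.3° here. β=32.7, B=163.5. 10·(0.2000 − sin(2π·0.2000)/(2π)) = 0.4863 → s = 0.4863
seg 2 [69.6°–233.1°] cycloidal, h=10: θ=168.3° here. β=98.7, B=163.5. 10·(0.6037 − sin(2π·0.6037)/(2π)) = 7.0016 → s = 7.0016
seg 2 [69.6°–233.1°] cycloidal, h=10: θ=212.6° here. β=143, B=163.5. 10·(0.8746 − sin(2π·0.8746)/(2π)) = 9.8743 → s = 9.8743
seg 2 [69.6°–233.1°] cycloidal, h=10: full span → s += 10 → s = 10.0000
seg 3 [233.1°–360°] cycloidal, h=-10: θ=307.6° here. β=74.5, B=126.9. -10·(0.5871 − sin(2π·0.5871)/(2π)) = -6.6987 → s = 3.3013

θ=102.3°: 0.4863
θ=168.3°: 7.0016
θ=212.6°: 9.8743
θ=307.6°: 3.3013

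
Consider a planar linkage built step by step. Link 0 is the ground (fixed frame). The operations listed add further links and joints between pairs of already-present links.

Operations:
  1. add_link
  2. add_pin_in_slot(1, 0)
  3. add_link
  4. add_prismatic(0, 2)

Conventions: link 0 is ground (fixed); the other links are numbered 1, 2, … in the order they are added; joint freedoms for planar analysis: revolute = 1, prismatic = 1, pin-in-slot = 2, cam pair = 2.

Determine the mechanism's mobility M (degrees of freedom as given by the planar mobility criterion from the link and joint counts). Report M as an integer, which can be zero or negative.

ground; <1,0,0>
#1 <2,0,0>
PS:1↔0 J2 <2,0,1>
#2 <3,0,1>
P:0↔2 J1 <3,1,1>
3×2 − 2×1 − 1×1 = 3

M = 3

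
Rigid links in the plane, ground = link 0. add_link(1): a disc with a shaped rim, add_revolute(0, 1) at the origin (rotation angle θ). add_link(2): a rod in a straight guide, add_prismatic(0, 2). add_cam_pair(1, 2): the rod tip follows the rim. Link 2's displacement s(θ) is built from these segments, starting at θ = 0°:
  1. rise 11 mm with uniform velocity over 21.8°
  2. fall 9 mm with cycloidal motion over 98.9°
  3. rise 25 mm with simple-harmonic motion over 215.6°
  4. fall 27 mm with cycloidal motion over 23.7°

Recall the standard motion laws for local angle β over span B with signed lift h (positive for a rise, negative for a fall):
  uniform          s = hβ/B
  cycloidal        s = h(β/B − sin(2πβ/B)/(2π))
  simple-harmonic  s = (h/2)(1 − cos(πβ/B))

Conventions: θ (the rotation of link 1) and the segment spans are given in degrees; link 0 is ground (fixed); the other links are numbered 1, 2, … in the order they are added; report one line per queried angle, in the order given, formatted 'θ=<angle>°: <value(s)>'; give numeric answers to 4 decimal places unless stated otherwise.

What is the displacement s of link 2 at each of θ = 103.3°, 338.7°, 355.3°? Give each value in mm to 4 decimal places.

segment 1 (0° to 21.8°, uniform, h = 11) is passed completely: s = 0.0000 + (11) = 11.0000
θ = 103.3° falls in segment 2 (21.8° to 120.7°, cycloidal, h = -9): β = 103.3 − 21.8 = 81.5°, B = 98.9°; Δs = -9·(0.8241 − sin(2π·0.8241)/(2π)) = -8.6967; s = 11.0000 − 8.6967 = 2.3033
segment 2 (21.8° to 120.7°, cycloidal, h = -9) is passed completely: s = 11.0000 + (-9) = 2.0000
segment 3 (120.7° to 336.3°, simple-harmonic, h = 25) is passed completely: s = 2.0000 + (25) = 27.0000
θ = 338.7° falls in segment 4 (336.3° to 360°, cycloidal, h = -27): β = 338.7 − 336.3 = 2.4°, B = 23.7°; Δs = -27·(0.1013 − sin(2π·0.1013)/(2π)) = -0.1808; s = 27.0000 − 0.1808 = 26.8192
θ = 355.3° falls in segment 4 (336.3° to 360°, cycloidal, h = -27): β = 355.3 − 336.3 = 19°, B = 23.7°; Δs = -27·(0.8017 − sin(2π·0.8017)/(2π)) = -25.7181; s = 27.0000 − 25.7181 = 1.2819

θ=103.3°: 2.3033
θ=338.7°: 26.8192
θ=355.3°: 1.2819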